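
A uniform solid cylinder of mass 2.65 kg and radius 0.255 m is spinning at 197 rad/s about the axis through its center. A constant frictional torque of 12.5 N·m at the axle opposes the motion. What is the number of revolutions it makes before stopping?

≈ 21.3 revolutions

I = ½MR² = (1/2)(2.65)(0.255)² = 0.08616 kg·m².
The net torque has magnitude 12.5 N·m, opposing ω.
|α| = τ/I = 12.50/0.08616 = 145.1 rad/s² (deceleration).
ω² = ω₀² − 2|α|θ with ω = 0 ⇒ θ = ω₀²/(2|α|) = 133.7 rad = 21.29 rev.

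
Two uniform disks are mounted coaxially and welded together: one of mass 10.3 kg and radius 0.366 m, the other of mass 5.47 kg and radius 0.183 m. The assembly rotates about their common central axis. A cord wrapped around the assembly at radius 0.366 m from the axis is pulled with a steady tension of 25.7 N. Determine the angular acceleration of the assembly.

α ≈ 12.0 rad/s²

I = ½M₁R₁² + ½M₂R₂² = ½(10.3)(0.366)² + ½(5.47)(0.183)² = 0.7815 kg·m².
τ = F r = (25.7)(0.366) = 9.406 N·m.
α = τ/I = 9.406/0.7815 = 12.04 rad/s².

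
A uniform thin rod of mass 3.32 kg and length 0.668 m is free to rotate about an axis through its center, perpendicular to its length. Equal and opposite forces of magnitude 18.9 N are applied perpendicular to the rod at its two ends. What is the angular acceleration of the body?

α ≈ 102 rad/s²

I = (1/12)ML² = (1/12)(3.32)(0.668)² = 0.1235 kg·m².
The couple gives τ = F·(L/2) + F·(L/2) = F L = (18.9)(0.668) = 12.63 N·m.
From τ = Iα: α = 12.63/0.1235 = 102.3 rad/s².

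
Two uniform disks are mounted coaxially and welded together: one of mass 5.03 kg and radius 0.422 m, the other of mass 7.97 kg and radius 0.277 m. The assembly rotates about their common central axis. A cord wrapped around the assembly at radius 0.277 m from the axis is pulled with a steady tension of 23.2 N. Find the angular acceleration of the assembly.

I = ½M₁R₁² + ½M₂R₂² = ½(5.03)(0.422)² + ½(7.97)(0.277)² = 0.7536 kg·m².
τ = F r = (23.2)(0.277) = 6.426 N·m.
α = τ/I = 6.426/0.7536 = 8.527 rad/s².

α ≈ 8.53 rad/s²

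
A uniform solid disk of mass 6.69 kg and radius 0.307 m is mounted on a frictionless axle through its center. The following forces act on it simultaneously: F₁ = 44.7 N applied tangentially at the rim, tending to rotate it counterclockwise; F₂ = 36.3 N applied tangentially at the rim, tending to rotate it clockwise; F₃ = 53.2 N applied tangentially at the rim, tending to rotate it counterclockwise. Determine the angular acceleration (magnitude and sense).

α ≈ 60.0 rad/s², counterclockwise

I = ½MR² = (1/2)(6.69)(0.307)² = 0.3153 kg·m².
Taking counterclockwise as positive: τ₁ = +(44.7)(0.307) = +13.72 N·m; τ₂ = −(36.3)(0.307) = −11.14 N·m; τ₃ = +(53.2)(0.307) = +16.33 N·m.
Net torque τ = 18.91 N·m.
α = τ/I = 18.91/0.3153 = 59.99 rad/s².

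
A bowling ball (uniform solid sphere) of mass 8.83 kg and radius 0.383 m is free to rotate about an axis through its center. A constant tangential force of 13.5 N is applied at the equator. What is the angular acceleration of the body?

I = (2/5)MR² = (2/5)(8.83)(0.383)² = 0.5181 kg·m².
τ = F R = (13.5)(0.383) = 5.171 N·m.
Newton's second law for rotation, τ = Iα, gives α = τ/I = 5.171/0.5181 = 9.980 rad/s².

α ≈ 9.98 rad/s²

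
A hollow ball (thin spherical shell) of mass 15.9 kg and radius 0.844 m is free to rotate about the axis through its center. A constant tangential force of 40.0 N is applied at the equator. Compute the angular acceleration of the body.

α ≈ 4.47 rad/s²

I = (2/3)MR² = (2/3)(15.9)(0.844)² = 7.551 kg·m².
τ = F R = (40.0)(0.844) = 33.76 N·m.
From τ = Iα: α = 33.76/7.551 = 4.471 rad/s².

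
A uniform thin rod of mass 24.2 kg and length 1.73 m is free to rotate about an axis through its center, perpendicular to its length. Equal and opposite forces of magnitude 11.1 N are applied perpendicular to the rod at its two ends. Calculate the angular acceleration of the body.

α ≈ 3.18 rad/s²

I = (1/12)ML² = (1/12)(24.2)(1.73)² = 6.036 kg·m².
The couple gives τ = F·(L/2) + F·(L/2) = F L = (11.1)(1.73) = 19.20 N·m.
Newton's second law for rotation, τ = Iα, gives α = τ/I = 19.20/6.036 = 3.182 rad/s².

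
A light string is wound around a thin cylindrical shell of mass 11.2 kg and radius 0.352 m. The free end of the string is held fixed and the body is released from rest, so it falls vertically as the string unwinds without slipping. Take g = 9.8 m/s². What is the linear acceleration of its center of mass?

a ≈ 4.90 m/s²

Translation: Mg − T = Ma. Rotation about the center: TR = Iα with I = MR².
With a = αR: T = (I/R²)a = M a, so Mg = (1 + 1.000)Ma.
a = g/(1 + 1.000) = 9.8/2.000 = 4.900 m/s².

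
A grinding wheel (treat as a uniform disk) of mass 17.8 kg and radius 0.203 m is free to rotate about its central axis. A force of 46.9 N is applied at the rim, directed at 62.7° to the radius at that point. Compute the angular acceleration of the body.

I = ½MR² = (1/2)(17.8)(0.203)² = 0.3668 kg·m².
Only the tangential component produces torque: τ = F R sinθ = (46.9)(0.203) sin 62.7° = 8.460 N·m.
From τ = Iα: α = 8.460/0.3668 = 23.07 rad/s².

α ≈ 23.1 rad/s²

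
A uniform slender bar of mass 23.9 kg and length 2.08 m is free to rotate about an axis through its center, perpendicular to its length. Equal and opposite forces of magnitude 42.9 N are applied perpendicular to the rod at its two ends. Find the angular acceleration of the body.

I = (1/12)ML² = (1/12)(23.9)(2.08)² = 8.617 kg·m².
The couple gives τ = F·(L/2) + F·(L/2) = F L = (42.9)(2.08) = 89.23 N·m.
Newton's second law for rotation, τ = Iα, gives α = τ/I = 89.23/8.617 = 10.36 rad/s².

α ≈ 10.4 rad/s²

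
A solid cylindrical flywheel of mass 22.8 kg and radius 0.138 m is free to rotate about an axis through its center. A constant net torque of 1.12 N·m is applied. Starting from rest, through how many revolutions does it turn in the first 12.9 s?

≈ 68.3 revolutions

I = ½MR² = (1/2)(22.8)(0.138)² = 0.2171 kg·m².
α = τ/I = 1.12/0.2171 = 5.159 rad/s².
θ = ½αt² = ½(5.159)(12.9)² = 429.2 rad.
Revolutions = θ/(2π) = 68.32.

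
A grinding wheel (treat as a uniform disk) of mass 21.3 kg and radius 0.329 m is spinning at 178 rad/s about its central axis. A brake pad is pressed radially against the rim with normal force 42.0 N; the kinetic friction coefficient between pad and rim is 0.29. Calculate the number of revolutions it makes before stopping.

I = ½MR² = (1/2)(21.3)(0.329)² = 1.153 kg·m².
Friction force f = μN = (0.29)(42.0) = 12.18 N at the rim; torque magnitude τ = fR = 4.007 N·m, opposing ω.
|α| = τ/I = 4.007/1.153 = 3.476 rad/s² (deceleration).
ω² = ω₀² − 2|α|θ with ω = 0 ⇒ θ = ω₀²/(2|α|) = 4557 rad = 725.3 rev.

≈ 725 revolutions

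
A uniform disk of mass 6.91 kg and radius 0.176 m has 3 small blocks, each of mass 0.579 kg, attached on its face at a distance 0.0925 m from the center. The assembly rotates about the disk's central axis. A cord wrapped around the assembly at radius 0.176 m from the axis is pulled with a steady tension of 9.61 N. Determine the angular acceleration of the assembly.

α ≈ 13.9 rad/s²

I_disk = ½MR² = ½(6.91)(0.176)² = 0.1070 kg·m².
I_blocks = 3·m·r² = 3(0.579)(0.0925)² = 0.01486 kg·m².
Total I = 0.1219 kg·m².
τ = F r = (9.61)(0.176) = 1.691 N·m.
α = τ/I = 1.691/0.1219 = 13.88 rad/s².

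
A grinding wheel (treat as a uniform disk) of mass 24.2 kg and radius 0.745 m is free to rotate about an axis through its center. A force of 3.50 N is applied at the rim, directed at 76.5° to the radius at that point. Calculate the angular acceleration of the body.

α ≈ 0.378 rad/s²

I = ½MR² = (1/2)(24.2)(0.745)² = 6.716 kg·m².
Only the tangential component produces torque: τ = F R sinθ = (3.50)(0.745) sin 76.5° = 2.535 N·m.
Newton's second law for rotation, τ = Iα, gives α = τ/I = 2.535/6.716 = 0.3775 rad/s².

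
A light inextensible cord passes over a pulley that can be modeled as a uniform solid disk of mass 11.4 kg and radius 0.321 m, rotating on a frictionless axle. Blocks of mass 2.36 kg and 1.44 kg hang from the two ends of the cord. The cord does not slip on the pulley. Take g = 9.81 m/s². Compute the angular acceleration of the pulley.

I = ½MR² = (1/2)(11.4)(0.321)² = 0.5873 kg·m².
Heavier block: m₁g − T₁ = m₁a. Lighter block: T₂ − m₂g = m₂a.
Pulley: (T₁ − T₂)R = Iα = I(a/R), so T₁ − T₂ = (I/R²)a = (1/2)M_p a = 5.700·a.
Adding the three: (m₁ − m₂)g = (m₁ + m₂ + 5.700)a, so a = (2.36 − 1.44)(9.81)/(2.36 + 1.44 + 5.700) = 0.9500 m/s².
α = a/R = 0.9500/0.321 = 2.960 rad/s².

α ≈ 2.96 rad/s²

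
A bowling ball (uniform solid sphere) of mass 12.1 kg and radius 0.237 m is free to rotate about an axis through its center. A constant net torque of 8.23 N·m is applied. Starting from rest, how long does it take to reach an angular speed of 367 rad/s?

t ≈ 12.1 s

I = (2/5)MR² = (2/5)(12.1)(0.237)² = 0.2719 kg·m².
α = τ/I = 8.23/0.2719 = 30.27 rad/s².
ω = αt ⇒ t = ω/α = 367/30.27 = 12.12 s.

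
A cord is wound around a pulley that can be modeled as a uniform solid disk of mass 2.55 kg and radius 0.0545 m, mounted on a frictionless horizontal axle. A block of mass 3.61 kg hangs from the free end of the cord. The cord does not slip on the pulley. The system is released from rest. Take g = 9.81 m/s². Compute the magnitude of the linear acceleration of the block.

I = ½MR² = (1/2)(2.55)(0.0545)² = 0.003787 kg·m².
Block: mg − T = ma. Pulley: TR = Iα. No-slip: a = αR, so T = (I/R²)a = 1.275·a.
Then mg = (m + 1.275)a, so a = (3.61)(9.81)/(3.61 + 1.275) = 7.250 m/s².

a ≈ 7.25 m/s²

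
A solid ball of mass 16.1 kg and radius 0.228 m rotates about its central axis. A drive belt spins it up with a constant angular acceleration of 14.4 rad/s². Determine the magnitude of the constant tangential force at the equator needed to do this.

F ≈ 21.1 N

I = (2/5)MR² = (2/5)(16.1)(0.228)² = 0.3348 kg·m².
The required torque is τ = Iα = (0.3348)(14.40) = 4.821 N·m.
A tangential force at the equator gives τ = FR, so F = τ/R = 4.821/0.228 = 21.14 N.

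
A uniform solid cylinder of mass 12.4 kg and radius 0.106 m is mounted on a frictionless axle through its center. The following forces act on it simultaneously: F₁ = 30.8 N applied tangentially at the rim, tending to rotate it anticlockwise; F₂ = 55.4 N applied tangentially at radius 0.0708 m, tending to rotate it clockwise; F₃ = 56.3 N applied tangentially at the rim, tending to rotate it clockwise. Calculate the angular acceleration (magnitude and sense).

α ≈ 95.1 rad/s², clockwise

I = ½MR² = (1/2)(12.4)(0.106)² = 0.06966 kg·m².
Taking anticlockwise as positive: τ₁ = +(30.8)(0.106) = +3.265 N·m; τ₂ = −(55.4)(0.0708) = −3.922 N·m; τ₃ = −(56.3)(0.106) = −5.968 N·m.
Net torque τ = -6.625 N·m.
α = τ/I = -6.625/0.06966 = -95.11 rad/s².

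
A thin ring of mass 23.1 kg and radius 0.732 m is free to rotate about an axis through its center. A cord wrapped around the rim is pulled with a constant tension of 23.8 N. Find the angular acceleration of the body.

I = MR² = (23.1)(0.732)² = 12.38 kg·m².
τ = F R = (23.8)(0.732) = 17.42 N·m.
From τ = Iα: α = 17.42/12.38 = 1.408 rad/s².

α ≈ 1.41 rad/s²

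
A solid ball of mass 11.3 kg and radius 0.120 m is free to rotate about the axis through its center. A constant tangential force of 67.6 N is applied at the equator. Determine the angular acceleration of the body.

I = (2/5)MR² = (2/5)(11.3)(0.120)² = 0.06509 kg·m².
τ = F R = (67.6)(0.120) = 8.112 N·m.
From τ = Iα: α = 8.112/0.06509 = 124.6 rad/s².

α ≈ 125 rad/s²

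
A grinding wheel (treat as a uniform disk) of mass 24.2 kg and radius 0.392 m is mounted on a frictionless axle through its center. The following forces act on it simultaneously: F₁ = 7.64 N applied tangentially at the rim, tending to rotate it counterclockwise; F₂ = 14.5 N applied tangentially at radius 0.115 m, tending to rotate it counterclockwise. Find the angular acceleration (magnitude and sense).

α ≈ 2.51 rad/s², counterclockwise

I = ½MR² = (1/2)(24.2)(0.392)² = 1.859 kg·m².
Taking counterclockwise as positive: τ₁ = +(7.64)(0.392) = +2.995 N·m; τ₂ = +(14.5)(0.115) = +1.667 N·m.
Net torque τ = 4.662 N·m.
α = τ/I = 4.662/1.859 = 2.508 rad/s².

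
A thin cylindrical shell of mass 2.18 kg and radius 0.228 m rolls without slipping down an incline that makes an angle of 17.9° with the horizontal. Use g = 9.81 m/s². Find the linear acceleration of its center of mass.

a ≈ 1.51 m/s²

Translation along the incline: Mg sinθ − f = Ma.
Rotation about the center: fR = Iα with I = MR². No-slip gives a = αR, so f = (I/R²)a = M a.
Substituting: Mg sinθ = (1 + 1.000)Ma, so a = g sinθ/(1 + 1.000) = (9.81) sin 17.9° / 2.000 = 1.508 m/s².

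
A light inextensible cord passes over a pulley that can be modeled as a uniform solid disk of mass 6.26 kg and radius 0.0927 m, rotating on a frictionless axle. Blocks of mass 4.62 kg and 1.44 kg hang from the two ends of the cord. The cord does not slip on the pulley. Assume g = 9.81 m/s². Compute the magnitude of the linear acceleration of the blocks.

I = ½MR² = (1/2)(6.26)(0.0927)² = 0.02690 kg·m².
Heavier block: m₁g − T₁ = m₁a. Lighter block: T₂ − m₂g = m₂a.
Pulley: (T₁ − T₂)R = Iα = I(a/R), so T₁ − T₂ = (I/R²)a = (1/2)M_p a = 3.130·a.
Adding the three: (m₁ − m₂)g = (m₁ + m₂ + 3.130)a, so a = (4.62 − 1.44)(9.81)/(4.62 + 1.44 + 3.130) = 3.395 m/s².

a ≈ 3.39 m/s²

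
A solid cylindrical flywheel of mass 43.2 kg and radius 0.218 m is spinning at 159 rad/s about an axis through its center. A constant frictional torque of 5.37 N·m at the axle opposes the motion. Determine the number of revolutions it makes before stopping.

≈ 385 revolutions

I = ½MR² = (1/2)(43.2)(0.218)² = 1.027 kg·m².
The net torque has magnitude 5.37 N·m, opposing ω.
|α| = τ/I = 5.370/1.027 = 5.231 rad/s² (deceleration).
ω² = ω₀² − 2|α|θ with ω = 0 ⇒ θ = ω₀²/(2|α|) = 2416 rad = 384.6 rev.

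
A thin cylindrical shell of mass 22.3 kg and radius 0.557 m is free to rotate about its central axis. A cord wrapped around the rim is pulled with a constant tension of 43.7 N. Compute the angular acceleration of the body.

I = MR² = (22.3)(0.557)² = 6.919 kg·m².
τ = F R = (43.7)(0.557) = 24.34 N·m.
Newton's second law for rotation, τ = Iα, gives α = τ/I = 24.34/6.919 = 3.518 rad/s².

α ≈ 3.52 rad/s²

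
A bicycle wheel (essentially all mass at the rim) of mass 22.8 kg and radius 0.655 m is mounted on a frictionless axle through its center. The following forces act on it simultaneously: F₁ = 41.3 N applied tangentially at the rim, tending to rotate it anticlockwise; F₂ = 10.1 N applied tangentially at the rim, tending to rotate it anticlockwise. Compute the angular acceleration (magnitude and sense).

I = MR² = (22.8)(0.655)² = 9.782 kg·m².
Taking anticlockwise as positive: τ₁ = +(41.3)(0.655) = +27.05 N·m; τ₂ = +(10.1)(0.655) = +6.615 N·m.
Net torque τ = 33.67 N·m.
α = τ/I = 33.67/9.782 = 3.442 rad/s².

α ≈ 3.44 rad/s², anticlockwise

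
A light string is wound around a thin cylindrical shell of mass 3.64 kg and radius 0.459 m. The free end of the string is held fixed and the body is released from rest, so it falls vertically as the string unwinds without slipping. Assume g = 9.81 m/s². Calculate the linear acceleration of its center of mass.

Translation: Mg − T = Ma. Rotation about the center: TR = Iα with I = MR².
With a = αR: T = (I/R²)a = M a, so Mg = (1 + 1.000)Ma.
a = g/(1 + 1.000) = 9.81/2.000 = 4.905 m/s².

a ≈ 4.91 m/s²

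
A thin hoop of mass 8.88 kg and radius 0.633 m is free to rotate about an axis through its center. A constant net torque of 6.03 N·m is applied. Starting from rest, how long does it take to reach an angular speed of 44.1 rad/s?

I = MR² = (8.88)(0.633)² = 3.558 kg·m².
α = τ/I = 6.03/3.558 = 1.695 rad/s².
ω = αt ⇒ t = ω/α = 44.1/1.695 = 26.02 s.

t ≈ 26.0 s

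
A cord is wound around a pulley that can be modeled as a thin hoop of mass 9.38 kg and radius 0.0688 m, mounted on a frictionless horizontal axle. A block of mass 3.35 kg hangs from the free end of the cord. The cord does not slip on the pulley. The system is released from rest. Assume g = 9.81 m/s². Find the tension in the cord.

T ≈ 24.2 N

I = MR² = (9.38)(0.0688)² = 0.04440 kg·m².
Block: mg − T = ma. Pulley: TR = Iα. No-slip: a = αR, so T = (I/R²)a = 9.380·a.
Then mg = (m + 9.380)a, so a = (3.35)(9.81)/(3.35 + 9.380) = 2.582 m/s².
T = 9.380·a = 24.22 N.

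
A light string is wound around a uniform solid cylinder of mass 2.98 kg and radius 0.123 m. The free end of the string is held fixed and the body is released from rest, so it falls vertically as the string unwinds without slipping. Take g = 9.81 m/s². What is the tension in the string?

Translation: Mg − T = Ma. Rotation about the center: TR = Iα with I = ½MR².
With a = αR: T = (I/R²)a = (1/2)M a, so Mg = (1 + 0.5000)Ma.
a = g/(1 + 0.5000) = 9.81/1.500 = 6.540 m/s².
T = 0.5000·M·a = (0.5000)(2.98)(6.540) = 9.745 N.

T ≈ 9.74 N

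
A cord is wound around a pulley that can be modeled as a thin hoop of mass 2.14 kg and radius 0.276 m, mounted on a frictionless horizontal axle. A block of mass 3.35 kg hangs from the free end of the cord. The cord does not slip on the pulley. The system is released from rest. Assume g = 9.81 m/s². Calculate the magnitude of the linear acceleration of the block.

a ≈ 5.99 m/s²

I = MR² = (2.14)(0.276)² = 0.1630 kg·m².
Block: mg − T = ma. Pulley: TR = Iα. No-slip: a = αR, so T = (I/R²)a = 2.140·a.
Then mg = (m + 2.140)a, so a = (3.35)(9.81)/(3.35 + 2.140) = 5.986 m/s².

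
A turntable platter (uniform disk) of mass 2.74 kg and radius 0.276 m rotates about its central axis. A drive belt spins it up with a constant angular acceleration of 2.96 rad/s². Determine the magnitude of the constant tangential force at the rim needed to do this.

I = ½MR² = (1/2)(2.74)(0.276)² = 0.1044 kg·m².
The required torque is τ = Iα = (0.1044)(2.960) = 0.3089 N·m.
A tangential force at the rim gives τ = FR, so F = τ/R = 0.3089/0.276 = 1.119 N.

F ≈ 1.12 N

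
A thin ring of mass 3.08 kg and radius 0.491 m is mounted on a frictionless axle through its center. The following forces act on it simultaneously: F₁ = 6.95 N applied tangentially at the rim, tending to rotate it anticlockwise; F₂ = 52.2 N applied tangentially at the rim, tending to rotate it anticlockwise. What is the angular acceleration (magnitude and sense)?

I = MR² = (3.08)(0.491)² = 0.7425 kg·m².
Taking anticlockwise as positive: τ₁ = +(6.95)(0.491) = +3.412 N·m; τ₂ = +(52.2)(0.491) = +25.63 N·m.
Net torque τ = 29.04 N·m.
α = τ/I = 29.04/0.7425 = 39.11 rad/s².

α ≈ 39.1 rad/s², anticlockwise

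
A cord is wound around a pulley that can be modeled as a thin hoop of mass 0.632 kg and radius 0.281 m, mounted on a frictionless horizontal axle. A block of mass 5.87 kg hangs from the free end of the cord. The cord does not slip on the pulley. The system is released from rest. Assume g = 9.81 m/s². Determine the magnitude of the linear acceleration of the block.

I = MR² = (0.632)(0.281)² = 0.04990 kg·m².
Block: mg − T = ma. Pulley: TR = Iα. No-slip: a = αR, so T = (I/R²)a = 0.6320·a.
Then mg = (m + 0.6320)a, so a = (5.87)(9.81)/(5.87 + 0.6320) = 8.856 m/s².

a ≈ 8.86 m/s²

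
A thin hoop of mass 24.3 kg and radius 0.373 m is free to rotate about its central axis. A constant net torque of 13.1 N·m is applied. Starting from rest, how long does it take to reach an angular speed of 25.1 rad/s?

t ≈ 6.48 s

I = MR² = (24.3)(0.373)² = 3.381 kg·m².
α = τ/I = 13.1/3.381 = 3.875 rad/s².
ω = αt ⇒ t = ω/α = 25.1/3.875 = 6.478 s.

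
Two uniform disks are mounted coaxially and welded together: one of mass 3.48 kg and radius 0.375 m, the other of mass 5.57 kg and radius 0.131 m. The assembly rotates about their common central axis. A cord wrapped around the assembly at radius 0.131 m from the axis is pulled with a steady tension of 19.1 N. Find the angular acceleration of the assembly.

I = ½M₁R₁² + ½M₂R₂² = ½(3.48)(0.375)² + ½(5.57)(0.131)² = 0.2925 kg·m².
τ = F r = (19.1)(0.131) = 2.502 N·m.
α = τ/I = 2.502/0.2925 = 8.555 rad/s².

α ≈ 8.55 rad/s²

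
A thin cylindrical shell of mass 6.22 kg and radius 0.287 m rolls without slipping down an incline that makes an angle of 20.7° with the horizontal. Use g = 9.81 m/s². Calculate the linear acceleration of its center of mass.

a ≈ 1.73 m/s²

Translation along the incline: Mg sinθ − f = Ma.
Rotation about the center: fR = Iα with I = MR². No-slip gives a = αR, so f = (I/R²)a = M a.
Substituting: Mg sinθ = (1 + 1.000)Ma, so a = g sinθ/(1 + 1.000) = (9.81) sin 20.7° / 2.000 = 1.734 m/s².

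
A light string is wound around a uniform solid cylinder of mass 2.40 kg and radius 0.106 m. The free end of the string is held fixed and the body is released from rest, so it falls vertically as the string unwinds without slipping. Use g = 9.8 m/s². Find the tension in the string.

Translation: Mg − T = Ma. Rotation about the center: TR = Iα with I = ½MR².
With a = αR: T = (I/R²)a = (1/2)M a, so Mg = (1 + 0.5000)Ma.
a = g/(1 + 0.5000) = 9.8/1.500 = 6.533 m/s².
T = 0.5000·M·a = (0.5000)(2.40)(6.533) = 7.840 N.

T ≈ 7.84 N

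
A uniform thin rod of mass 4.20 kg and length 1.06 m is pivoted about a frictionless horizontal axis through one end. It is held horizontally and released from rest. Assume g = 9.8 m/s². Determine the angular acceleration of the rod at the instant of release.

About the pivot, I = (1/3)ML² = (1/3)(4.20)(1.06)² = 1.573 kg·m².
The weight acts at the center, a distance L/2 = 0.5300 m from the pivot; τ = Mg(L/2) = 21.81 N·m.
α = τ/I = 21.81/1.573 = 13.87 rad/s².

α ≈ 13.9 rad/s²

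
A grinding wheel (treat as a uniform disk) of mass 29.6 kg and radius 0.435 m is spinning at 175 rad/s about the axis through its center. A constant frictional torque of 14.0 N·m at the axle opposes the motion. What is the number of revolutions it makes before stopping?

≈ 488 revolutions

I = ½MR² = (1/2)(29.6)(0.435)² = 2.801 kg·m².
The net torque has magnitude 14.0 N·m, opposing ω.
|α| = τ/I = 14.00/2.801 = 4.999 rad/s² (deceleration).
ω² = ω₀² − 2|α|θ with ω = 0 ⇒ θ = ω₀²/(2|α|) = 3063 rad = 487.5 rev.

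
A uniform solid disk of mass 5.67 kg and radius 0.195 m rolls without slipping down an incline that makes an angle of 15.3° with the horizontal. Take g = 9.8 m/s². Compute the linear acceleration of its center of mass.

a ≈ 1.72 m/s²

Translation along the incline: Mg sinθ − f = Ma.
Rotation about the center: fR = Iα with I = ½MR². No-slip gives a = αR, so f = (I/R²)a = (1/2)M a.
Substituting: Mg sinθ = (1 + 0.5000)Ma, so a = g sinθ/(1 + 0.5000) = (9.8) sin 15.3° / 1.500 = 1.724 m/s².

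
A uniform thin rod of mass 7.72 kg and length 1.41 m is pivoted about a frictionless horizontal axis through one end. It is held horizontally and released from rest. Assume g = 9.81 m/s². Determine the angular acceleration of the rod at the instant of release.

α ≈ 10.4 rad/s²

About the pivot, I = (1/3)ML² = (1/3)(7.72)(1.41)² = 5.116 kg·m².
The weight acts at the center, a distance L/2 = 0.7050 m from the pivot; τ = Mg(L/2) = 53.39 N·m.
α = τ/I = 53.39/5.116 = 10.44 rad/s².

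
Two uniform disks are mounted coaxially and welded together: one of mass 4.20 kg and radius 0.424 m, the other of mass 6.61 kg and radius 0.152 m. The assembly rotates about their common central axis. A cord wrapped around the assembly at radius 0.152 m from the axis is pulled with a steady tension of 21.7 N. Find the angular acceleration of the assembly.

I = ½M₁R₁² + ½M₂R₂² = ½(4.20)(0.424)² + ½(6.61)(0.152)² = 0.4539 kg·m².
τ = F r = (21.7)(0.152) = 3.298 N·m.
α = τ/I = 3.298/0.4539 = 7.267 rad/s².

α ≈ 7.27 rad/s²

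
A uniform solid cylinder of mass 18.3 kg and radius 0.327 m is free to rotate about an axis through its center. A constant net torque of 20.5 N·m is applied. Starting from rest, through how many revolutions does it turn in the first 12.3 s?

≈ 252 revolutions

I = ½MR² = (1/2)(18.3)(0.327)² = 0.9784 kg·m².
α = τ/I = 20.5/0.9784 = 20.95 rad/s².
θ = ½αt² = ½(20.95)(12.3)² = 1585 rad.
Revolutions = θ/(2π) = 252.3.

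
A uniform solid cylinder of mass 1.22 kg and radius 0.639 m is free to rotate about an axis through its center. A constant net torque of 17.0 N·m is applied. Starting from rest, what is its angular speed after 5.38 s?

I = ½MR² = (1/2)(1.22)(0.639)² = 0.2491 kg·m².
α = τ/I = 17.0/0.2491 = 68.25 rad/s².
ω = ω₀ + αt = 0 + (68.25)(5.38) = 367.2 rad/s.

ω ≈ 367 rad/s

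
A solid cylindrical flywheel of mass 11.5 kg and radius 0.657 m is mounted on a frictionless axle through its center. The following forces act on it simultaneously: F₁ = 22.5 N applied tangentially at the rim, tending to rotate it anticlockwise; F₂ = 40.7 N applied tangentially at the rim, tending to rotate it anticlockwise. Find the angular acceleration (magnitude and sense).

I = ½MR² = (1/2)(11.5)(0.657)² = 2.482 kg·m².
Taking anticlockwise as positive: τ₁ = +(22.5)(0.657) = +14.78 N·m; τ₂ = +(40.7)(0.657) = +26.74 N·m.
Net torque τ = 41.52 N·m.
α = τ/I = 41.52/2.482 = 16.73 rad/s².

α ≈ 16.7 rad/s², anticlockwise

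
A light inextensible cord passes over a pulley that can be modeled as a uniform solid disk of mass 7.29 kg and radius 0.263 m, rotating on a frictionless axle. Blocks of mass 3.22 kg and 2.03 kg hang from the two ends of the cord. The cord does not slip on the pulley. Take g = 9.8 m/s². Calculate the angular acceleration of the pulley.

I = ½MR² = (1/2)(7.29)(0.263)² = 0.2521 kg·m².
Heavier block: m₁g − T₁ = m₁a. Lighter block: T₂ − m₂g = m₂a.
Pulley: (T₁ − T₂)R = Iα = I(a/R), so T₁ − T₂ = (I/R²)a = (1/2)M_p a = 3.645·a.
Adding the three: (m₁ − m₂)g = (m₁ + m₂ + 3.645)a, so a = (3.22 − 2.03)(9.8)/(3.22 + 2.03 + 3.645) = 1.311 m/s².
α = a/R = 1.311/0.263 = 4.985 rad/s².

α ≈ 4.99 rad/s²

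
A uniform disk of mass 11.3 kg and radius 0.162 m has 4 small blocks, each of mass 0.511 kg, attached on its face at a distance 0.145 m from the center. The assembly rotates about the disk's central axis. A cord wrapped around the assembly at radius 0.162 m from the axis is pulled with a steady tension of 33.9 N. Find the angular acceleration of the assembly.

α ≈ 28.7 rad/s²

I_disk = ½MR² = ½(11.3)(0.162)² = 0.1483 kg·m².
I_blocks = 4·m·r² = 4(0.511)(0.145)² = 0.04298 kg·m².
Total I = 0.1913 kg·m².
τ = F r = (33.9)(0.162) = 5.492 N·m.
α = τ/I = 5.492/0.1913 = 28.71 rad/s².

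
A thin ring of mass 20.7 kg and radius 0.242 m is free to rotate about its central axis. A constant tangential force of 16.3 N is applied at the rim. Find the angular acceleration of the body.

I = MR² = (20.7)(0.242)² = 1.212 kg·m².
τ = F R = (16.3)(0.242) = 3.945 N·m.
From τ = Iα: α = 3.945/1.212 = 3.254 rad/s².

α ≈ 3.25 rad/s²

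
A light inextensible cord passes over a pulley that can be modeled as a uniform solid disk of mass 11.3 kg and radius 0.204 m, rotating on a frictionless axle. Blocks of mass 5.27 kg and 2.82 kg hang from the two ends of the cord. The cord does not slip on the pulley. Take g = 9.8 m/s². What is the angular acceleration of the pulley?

α ≈ 8.57 rad/s²

I = ½MR² = (1/2)(11.3)(0.204)² = 0.2351 kg·m².
Heavier block: m₁g − T₁ = m₁a. Lighter block: T₂ − m₂g = m₂a.
Pulley: (T₁ − T₂)R = Iα = I(a/R), so T₁ − T₂ = (I/R²)a = (1/2)M_p a = 5.650·a.
Adding the three: (m₁ − m₂)g = (m₁ + m₂ + 5.650)a, so a = (5.27 − 2.82)(9.8)/(5.27 + 2.82 + 5.650) = 1.747 m/s².
α = a/R = 1.747/0.204 = 8.566 rad/s².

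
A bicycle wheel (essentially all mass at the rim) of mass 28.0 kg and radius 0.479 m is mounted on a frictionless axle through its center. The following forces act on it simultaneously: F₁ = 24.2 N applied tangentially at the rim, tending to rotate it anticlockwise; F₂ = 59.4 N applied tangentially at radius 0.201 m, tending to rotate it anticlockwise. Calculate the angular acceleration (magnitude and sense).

α ≈ 3.66 rad/s², anticlockwise

I = MR² = (28.0)(0.479)² = 6.424 kg·m².
Taking anticlockwise as positive: τ₁ = +(24.2)(0.479) = +11.59 N·m; τ₂ = +(59.4)(0.201) = +11.94 N·m.
Net torque τ = 23.53 N·m.
α = τ/I = 23.53/6.424 = 3.663 rad/s².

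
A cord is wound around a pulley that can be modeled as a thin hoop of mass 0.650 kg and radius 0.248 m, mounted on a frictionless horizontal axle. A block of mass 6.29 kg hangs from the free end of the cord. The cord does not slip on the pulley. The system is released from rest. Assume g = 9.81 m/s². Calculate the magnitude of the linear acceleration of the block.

I = MR² = (0.650)(0.248)² = 0.03998 kg·m².
Block: mg − T = ma. Pulley: TR = Iα. No-slip: a = αR, so T = (I/R²)a = 0.6500·a.
Then mg = (m + 0.6500)a, so a = (6.29)(9.81)/(6.29 + 0.6500) = 8.891 m/s².

a ≈ 8.89 m/s²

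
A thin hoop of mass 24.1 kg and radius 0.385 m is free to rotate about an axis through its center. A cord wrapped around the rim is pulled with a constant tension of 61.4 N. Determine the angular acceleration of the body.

α ≈ 6.62 rad/s²

I = MR² = (24.1)(0.385)² = 3.572 kg·m².
τ = F R = (61.4)(0.385) = 23.64 N·m.
Newton's second law for rotation, τ = Iα, gives α = τ/I = 23.64/3.572 = 6.617 rad/s².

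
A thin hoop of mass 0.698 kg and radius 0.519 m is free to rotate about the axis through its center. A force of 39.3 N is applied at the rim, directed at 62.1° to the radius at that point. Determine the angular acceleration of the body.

I = MR² = (0.698)(0.519)² = 0.1880 kg·m².
Only the tangential component produces torque: τ = F R sinθ = (39.3)(0.519) sin 62.1° = 18.03 N·m.
Newton's second law for rotation, τ = Iα, gives α = τ/I = 18.03/0.1880 = 95.88 rad/s².

α ≈ 95.9 rad/s²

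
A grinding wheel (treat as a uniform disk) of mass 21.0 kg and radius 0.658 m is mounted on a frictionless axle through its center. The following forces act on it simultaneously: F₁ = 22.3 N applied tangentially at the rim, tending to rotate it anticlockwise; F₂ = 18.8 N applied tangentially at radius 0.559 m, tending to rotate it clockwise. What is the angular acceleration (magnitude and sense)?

α ≈ 0.916 rad/s², anticlockwise

I = ½MR² = (1/2)(21.0)(0.658)² = 4.546 kg·m².
Taking anticlockwise as positive: τ₁ = +(22.3)(0.658) = +14.67 N·m; τ₂ = −(18.8)(0.559) = −10.51 N·m.
Net torque τ = 4.164 N·m.
α = τ/I = 4.164/4.546 = 0.9160 rad/s².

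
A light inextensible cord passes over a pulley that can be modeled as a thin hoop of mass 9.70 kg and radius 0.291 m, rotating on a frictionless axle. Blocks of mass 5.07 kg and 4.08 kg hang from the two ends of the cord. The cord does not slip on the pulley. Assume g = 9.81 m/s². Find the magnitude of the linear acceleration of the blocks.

a ≈ 0.515 m/s²

I = MR² = (9.70)(0.291)² = 0.8214 kg·m².
Heavier block: m₁g − T₁ = m₁a. Lighter block: T₂ − m₂g = m₂a.
Pulley: (T₁ − T₂)R = Iα = I(a/R), so T₁ − T₂ = (I/R²)a = 1·M_p a = 9.700·a.
Adding the three: (m₁ − m₂)g = (m₁ + m₂ + 9.700)a, so a = (5.07 − 4.08)(9.81)/(5.07 + 4.08 + 9.700) = 0.5152 m/s².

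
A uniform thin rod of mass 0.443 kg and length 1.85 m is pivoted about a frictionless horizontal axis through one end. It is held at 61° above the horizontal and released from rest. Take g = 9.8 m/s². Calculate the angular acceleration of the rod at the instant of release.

α ≈ 3.85 rad/s²

About the pivot, I = (1/3)ML² = (1/3)(0.443)(1.85)² = 0.5054 kg·m².
The weight acts at the center, a distance L/2 = 0.9250 m from the pivot; τ = Mg(L/2) cos 61° = 1.947 N·m.
α = τ/I = 1.947/0.5054 = 3.852 rad/s².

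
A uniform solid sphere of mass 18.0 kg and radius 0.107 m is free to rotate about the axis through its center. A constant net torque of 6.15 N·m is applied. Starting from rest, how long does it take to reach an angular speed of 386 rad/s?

t ≈ 5.17 s

I = (2/5)MR² = (2/5)(18.0)(0.107)² = 0.08243 kg·m².
α = τ/I = 6.15/0.08243 = 74.61 rad/s².
ω = αt ⇒ t = ω/α = 386/74.61 = 5.174 s.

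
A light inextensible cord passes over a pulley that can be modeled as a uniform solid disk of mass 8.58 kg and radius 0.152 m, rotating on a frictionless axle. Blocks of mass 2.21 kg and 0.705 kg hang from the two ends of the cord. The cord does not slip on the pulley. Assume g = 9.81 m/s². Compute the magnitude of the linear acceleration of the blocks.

I = ½MR² = (1/2)(8.58)(0.152)² = 0.09912 kg·m².
Heavier block: m₁g − T₁ = m₁a. Lighter block: T₂ − m₂g = m₂a.
Pulley: (T₁ − T₂)R = Iα = I(a/R), so T₁ − T₂ = (I/R²)a = (1/2)M_p a = 4.290·a.
Adding the three: (m₁ − m₂)g = (m₁ + m₂ + 4.290)a, so a = (2.21 − 0.705)(9.81)/(2.21 + 0.705 + 4.290) = 2.049 m/s².

a ≈ 2.05 m/s²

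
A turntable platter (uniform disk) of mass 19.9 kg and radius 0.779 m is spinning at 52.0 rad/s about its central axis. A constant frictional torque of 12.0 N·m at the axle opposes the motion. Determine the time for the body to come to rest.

t ≈ 26.2 s

I = ½MR² = (1/2)(19.9)(0.779)² = 6.038 kg·m².
The net torque has magnitude 12.0 N·m, opposing ω.
|α| = τ/I = 12.00/6.038 = 1.987 rad/s² (deceleration).
0 = ω₀ − |α|t ⇒ t = ω₀/|α| = 52.0/1.987 = 26.16 s.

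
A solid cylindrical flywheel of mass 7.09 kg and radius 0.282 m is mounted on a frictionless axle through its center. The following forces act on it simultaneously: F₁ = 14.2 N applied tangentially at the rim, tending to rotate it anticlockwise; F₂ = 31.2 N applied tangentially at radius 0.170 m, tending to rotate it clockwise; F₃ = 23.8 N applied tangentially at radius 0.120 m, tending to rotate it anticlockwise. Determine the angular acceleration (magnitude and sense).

I = ½MR² = (1/2)(7.09)(0.282)² = 0.2819 kg·m².
Taking anticlockwise as positive: τ₁ = +(14.2)(0.282) = +4.004 N·m; τ₂ = −(31.2)(0.170) = −5.304 N·m; τ₃ = +(23.8)(0.120) = +2.856 N·m.
Net torque τ = 1.556 N·m.
α = τ/I = 1.556/0.2819 = 5.521 rad/s².

α ≈ 5.52 rad/s², anticlockwise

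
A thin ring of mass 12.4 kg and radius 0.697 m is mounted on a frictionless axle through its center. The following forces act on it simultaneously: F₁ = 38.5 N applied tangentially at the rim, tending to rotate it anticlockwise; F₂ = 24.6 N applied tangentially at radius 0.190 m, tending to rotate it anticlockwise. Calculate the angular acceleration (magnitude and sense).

I = MR² = (12.4)(0.697)² = 6.024 kg·m².
Taking anticlockwise as positive: τ₁ = +(38.5)(0.697) = +26.83 N·m; τ₂ = +(24.6)(0.190) = +4.674 N·m.
Net torque τ = 31.51 N·m.
α = τ/I = 31.51/6.024 = 5.230 rad/s².

α ≈ 5.23 rad/s², anticlockwise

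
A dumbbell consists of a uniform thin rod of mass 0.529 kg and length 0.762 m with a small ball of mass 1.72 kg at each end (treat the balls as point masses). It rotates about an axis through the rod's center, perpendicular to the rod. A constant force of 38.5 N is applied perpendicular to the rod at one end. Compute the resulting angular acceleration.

I_rod = (1/12)ML² = (1/12)(0.529)(0.762)² = 0.02560 kg·m².
I_balls = 2·m·(L/2)² = 2(1.72)(0.3810)² = 0.4994 kg·m².
Total I = 0.5250 kg·m².
τ = F·(L/2) = (38.5)(0.381) = 14.67 N·m.
α = τ/I = 14.67/0.5250 = 27.94 rad/s².

α ≈ 27.9 rad/s²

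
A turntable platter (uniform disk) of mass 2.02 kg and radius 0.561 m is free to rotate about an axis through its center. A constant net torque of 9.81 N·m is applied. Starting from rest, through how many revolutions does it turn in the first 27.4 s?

≈ 1840 revolutions

I = ½MR² = (1/2)(2.02)(0.561)² = 0.3179 kg·m².
α = τ/I = 9.81/0.3179 = 30.86 rad/s².
θ = ½αt² = ½(30.86)(27.4)² = 11580 rad.
Revolutions = θ/(2π) = 1844.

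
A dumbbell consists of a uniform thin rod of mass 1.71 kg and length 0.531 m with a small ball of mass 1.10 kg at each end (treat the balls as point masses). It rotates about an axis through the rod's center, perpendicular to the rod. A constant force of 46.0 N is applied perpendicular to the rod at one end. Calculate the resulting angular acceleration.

α ≈ 62.5 rad/s²

I_rod = (1/12)ML² = (1/12)(1.71)(0.531)² = 0.04018 kg·m².
I_balls = 2·m·(L/2)² = 2(1.10)(0.2655)² = 0.1551 kg·m².
Total I = 0.1953 kg·m².
τ = F·(L/2) = (46.0)(0.266) = 12.21 N·m.
α = τ/I = 12.21/0.1953 = 62.55 rad/s².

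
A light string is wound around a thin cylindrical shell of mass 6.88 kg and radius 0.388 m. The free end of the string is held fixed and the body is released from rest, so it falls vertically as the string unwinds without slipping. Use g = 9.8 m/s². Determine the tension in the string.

Translation: Mg − T = Ma. Rotation about the center: TR = Iα with I = MR².
With a = αR: T = (I/R²)a = M a, so Mg = (1 + 1.000)Ma.
a = g/(1 + 1.000) = 9.8/2.000 = 4.900 m/s².
T = 1.000·M·a = (1.000)(6.88)(4.900) = 33.71 N.

T ≈ 33.7 N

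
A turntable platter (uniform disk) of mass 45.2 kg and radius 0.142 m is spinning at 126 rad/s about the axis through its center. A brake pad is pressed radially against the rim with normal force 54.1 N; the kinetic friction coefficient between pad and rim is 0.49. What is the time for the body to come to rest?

t ≈ 15.3 s

I = ½MR² = (1/2)(45.2)(0.142)² = 0.4557 kg·m².
Friction force f = μN = (0.49)(54.1) = 26.51 N at the rim; torque magnitude τ = fR = 3.764 N·m, opposing ω.
|α| = τ/I = 3.764/0.4557 = 8.260 rad/s² (deceleration).
0 = ω₀ − |α|t ⇒ t = ω₀/|α| = 126/8.260 = 15.25 s.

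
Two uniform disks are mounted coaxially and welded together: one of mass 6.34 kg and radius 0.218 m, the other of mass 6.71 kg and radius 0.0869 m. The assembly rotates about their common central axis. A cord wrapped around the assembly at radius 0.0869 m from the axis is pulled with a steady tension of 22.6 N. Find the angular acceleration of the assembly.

α ≈ 11.2 rad/s²

I = ½M₁R₁² + ½M₂R₂² = ½(6.34)(0.218)² + ½(6.71)(0.0869)² = 0.1760 kg·m².
τ = F r = (22.6)(0.0869) = 1.964 N·m.
α = τ/I = 1.964/0.1760 = 11.16 rad/s².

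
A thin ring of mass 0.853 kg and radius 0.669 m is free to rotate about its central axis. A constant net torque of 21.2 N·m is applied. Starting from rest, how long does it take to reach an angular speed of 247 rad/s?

I = MR² = (0.853)(0.669)² = 0.3818 kg·m².
α = τ/I = 21.2/0.3818 = 55.53 rad/s².
ω = αt ⇒ t = ω/α = 247/55.53 = 4.448 s.

t ≈ 4.45 s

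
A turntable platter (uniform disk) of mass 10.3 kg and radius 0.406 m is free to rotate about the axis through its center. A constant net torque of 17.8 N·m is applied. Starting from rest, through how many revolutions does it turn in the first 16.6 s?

≈ 460 revolutions

I = ½MR² = (1/2)(10.3)(0.406)² = 0.8489 kg·m².
α = τ/I = 17.8/0.8489 = 20.97 rad/s².
θ = ½αt² = ½(20.97)(16.6)² = 2889 rad.
Revolutions = θ/(2π) = 459.8.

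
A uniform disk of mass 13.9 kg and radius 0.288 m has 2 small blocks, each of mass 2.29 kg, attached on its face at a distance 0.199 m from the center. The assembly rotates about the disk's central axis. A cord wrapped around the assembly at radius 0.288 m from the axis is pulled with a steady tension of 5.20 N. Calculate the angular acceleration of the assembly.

I_disk = ½MR² = ½(13.9)(0.288)² = 0.5765 kg·m².
I_blocks = 2·m·r² = 2(2.29)(0.199)² = 0.1814 kg·m².
Total I = 0.7578 kg·m².
τ = F r = (5.20)(0.288) = 1.498 N·m.
α = τ/I = 1.498/0.7578 = 1.976 rad/s².

α ≈ 1.98 rad/s²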